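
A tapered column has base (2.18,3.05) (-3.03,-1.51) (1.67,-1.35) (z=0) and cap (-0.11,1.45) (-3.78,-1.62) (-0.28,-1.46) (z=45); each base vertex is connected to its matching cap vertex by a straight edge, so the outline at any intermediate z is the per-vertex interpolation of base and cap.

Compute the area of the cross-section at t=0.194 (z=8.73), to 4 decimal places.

Area at t=0.194: 9.1467

Cross-section at t=0.194: each vertex is (1-t)·p0[i] + t·p1[i].
  v1: (1-0.194)·(2.18,3.05) + 0.194·(-0.11,1.45) = (1.7357,2.7396)
  v2: (1-0.194)·(-3.03,-1.51) + 0.194·(-3.78,-1.62) = (-3.1755,-1.5313)
  v3: (1-0.194)·(1.67,-1.35) + 0.194·(-0.28,-1.46) = (1.2917,-1.3713)
Shoelace sum Σ(x_i·y_{i+1} − x_{i+1}·y_i):
  i=1: 1.7357·-1.5313 − -3.1755·2.7396 = +6.0416 (running +6.0416)
  i=2: -3.1755·-1.3713 − 1.2917·-1.5313 = +6.3327 (running +12.3743)
  i=3: 1.2917·2.7396 − 1.7357·-1.3713 = +5.9190 (running +18.2933)
Area = |Σ|/2 = |18.2933|/2 = 9.1467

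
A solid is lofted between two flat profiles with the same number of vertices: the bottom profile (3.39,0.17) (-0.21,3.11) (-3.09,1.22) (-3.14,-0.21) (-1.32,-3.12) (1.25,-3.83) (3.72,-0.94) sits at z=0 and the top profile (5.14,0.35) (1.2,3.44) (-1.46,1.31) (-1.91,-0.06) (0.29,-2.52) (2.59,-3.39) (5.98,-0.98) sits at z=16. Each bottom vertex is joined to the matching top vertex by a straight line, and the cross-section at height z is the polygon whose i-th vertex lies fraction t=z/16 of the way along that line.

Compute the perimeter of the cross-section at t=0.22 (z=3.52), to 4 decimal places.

Perimeter at t=0.22: 20.6974

Cross-section at t=0.22: each vertex is (1-t)·p0[i] + t·p1[i].
  v1: (1-0.22)·(3.39,0.17) + 0.22·(5.14,0.35) = (3.7750,0.2096)
  v2: (1-0.22)·(-0.21,3.11) + 0.22·(1.2,3.44) = (0.1002,3.1826)
  v3: (1-0.22)·(-3.09,1.22) + 0.22·(-1.46,1.31) = (-2.7314,1.2398)
  v4: (1-0.22)·(-3.14,-0.21) + 0.22·(-1.91,-0.06) = (-2.8694,-0.1770)
  v5: (1-0.22)·(-1.32,-3.12) + 0.22·(0.29,-2.52) = (-0.9658,-2.9880)
  v6: (1-0.22)·(1.25,-3.83) + 0.22·(2.59,-3.39) = (1.5448,-3.7332)
  v7: (1-0.22)·(3.72,-0.94) + 0.22·(5.98,-0.98) = (4.2172,-0.9488)
Perimeter = Σ |v_{i+1} − v_i|:
  edge 1→2: √(-3.6748² + 2.9730²) = 4.7268 (running 4.7268)
  edge 2→3: √(-2.8316² + -1.9428²) = 3.4340 (running 8.1608)
  edge 3→4: √(-0.1380² + -1.4168²) = 1.4235 (running 9.5843)
  edge 4→5: √(1.9036² + -2.8110²) = 3.3949 (running 12.9793)
  edge 5→6: √(2.5106² + -0.7452²) = 2.6189 (running 15.5981)
  edge 6→7: √(2.6724² + 2.7844²) = 3.8594 (running 19.4575)
  edge 7→1: √(-0.4422² + 1.1584²) = 1.2399 (running 20.6974)
Perimeter = 20.6974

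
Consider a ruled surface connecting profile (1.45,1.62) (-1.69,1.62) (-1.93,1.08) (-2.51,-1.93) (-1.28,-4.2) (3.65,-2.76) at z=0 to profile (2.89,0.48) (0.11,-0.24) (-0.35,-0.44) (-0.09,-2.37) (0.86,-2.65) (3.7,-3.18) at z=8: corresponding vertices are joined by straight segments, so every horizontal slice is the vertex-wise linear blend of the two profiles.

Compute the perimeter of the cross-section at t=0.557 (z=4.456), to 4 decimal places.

Perimeter at t=0.557: 15.4723

Cross-section at t=0.557: each vertex is (1-t)·p0[i] + t·p1[i].
  v1: (1-0.557)·(1.45,1.62) + 0.557·(2.89,0.48) = (2.2521,0.9850)
  v2: (1-0.557)·(-1.69,1.62) + 0.557·(0.11,-0.24) = (-0.6874,0.5840)
  v3: (1-0.557)·(-1.93,1.08) + 0.557·(-0.35,-0.44) = (-1.0499,0.2334)
  v4: (1-0.557)·(-2.51,-1.93) + 0.557·(-0.09,-2.37) = (-1.1621,-2.1751)
  v5: (1-0.557)·(-1.28,-4.2) + 0.557·(0.86,-2.65) = (-0.0880,-3.3366)
  v6: (1-0.557)·(3.65,-2.76) + 0.557·(3.7,-3.18) = (3.6778,-2.9939)
Perimeter = Σ |v_{i+1} − v_i|:
  edge 1→2: √(-2.9395² + -0.4010²) = 2.9667 (running 2.9667)
  edge 2→3: √(-0.3625² + -0.3506²) = 0.5044 (running 3.4711)
  edge 3→4: √(-0.1121² + -2.4084²) = 2.4110 (running 5.8821)
  edge 4→5: √(1.0740² + -1.1616²) = 1.5820 (running 7.4641)
  edge 5→6: √(3.7659² + 0.3427²) = 3.7814 (running 11.2456)
  edge 6→1: √(-1.4258² + 3.9790²) = 4.2267 (running 15.4723)
Perimeter = 15.4723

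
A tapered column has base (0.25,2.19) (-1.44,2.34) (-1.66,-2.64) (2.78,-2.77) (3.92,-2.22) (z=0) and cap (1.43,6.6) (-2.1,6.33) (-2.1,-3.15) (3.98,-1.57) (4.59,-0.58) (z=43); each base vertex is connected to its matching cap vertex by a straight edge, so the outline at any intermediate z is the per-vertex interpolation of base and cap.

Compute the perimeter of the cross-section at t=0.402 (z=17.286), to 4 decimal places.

Perimeter at t=0.402: 22.0480

Cross-section at t=0.402: each vertex is (1-t)·p0[i] + t·p1[i].
  v1: (1-0.402)·(0.25,2.19) + 0.402·(1.43,6.6) = (0.7244,3.9628)
  v2: (1-0.402)·(-1.44,2.34) + 0.402·(-2.1,6.33) = (-1.7053,3.9440)
  v3: (1-0.402)·(-1.66,-2.64) + 0.402·(-2.1,-3.15) = (-1.8369,-2.8450)
  v4: (1-0.402)·(2.78,-2.77) + 0.402·(3.98,-1.57) = (3.2624,-2.2876)
  v5: (1-0.402)·(3.92,-2.22) + 0.402·(4.59,-0.58) = (4.1893,-1.5607)
Perimeter = Σ |v_{i+1} − v_i|:
  edge 1→2: √(-2.4297² + -0.0188²) = 2.4298 (running 2.4298)
  edge 2→3: √(-0.1316² + -6.7890²) = 6.7903 (running 9.2200)
  edge 3→4: √(5.0993² + 0.5574²) = 5.1297 (running 14.3497)
  edge 4→5: √(0.9269² + 0.7269²) = 1.1780 (running 15.5276)
  edge 5→1: √(-3.4650² + 5.5235²) = 6.5204 (running 22.0480)
Perimeter = 22.0480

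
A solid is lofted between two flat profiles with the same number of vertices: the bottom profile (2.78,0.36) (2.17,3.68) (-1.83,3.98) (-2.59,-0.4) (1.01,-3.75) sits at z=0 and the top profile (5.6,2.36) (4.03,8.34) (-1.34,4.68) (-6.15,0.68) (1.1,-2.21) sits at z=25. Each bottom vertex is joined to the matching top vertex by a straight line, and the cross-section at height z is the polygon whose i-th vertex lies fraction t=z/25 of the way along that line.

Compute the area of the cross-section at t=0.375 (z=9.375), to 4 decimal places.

Area at t=0.375: 40.5845

Cross-section at t=0.375: each vertex is (1-t)·p0[i] + t·p1[i].
  v1: (1-0.375)·(2.78,0.36) + 0.375·(5.6,2.36) = (3.8375,1.1100)
  v2: (1-0.375)·(2.17,3.68) + 0.375·(4.03,8.34) = (2.8675,5.4275)
  v3: (1-0.375)·(-1.83,3.98) + 0.375·(-1.34,4.68) = (-1.6463,4.2425)
  v4: (1-0.375)·(-2.59,-0.4) + 0.375·(-6.15,0.68) = (-3.9250,0.0050)
  v5: (1-0.375)·(1.01,-3.75) + 0.375·(1.1,-2.21) = (1.0437,-3.1725)
Shoelace sum Σ(x_i·y_{i+1} − x_{i+1}·y_i):
  i=1: 3.8375·5.4275 − 2.8675·1.1100 = +17.6451 (running +17.6451)
  i=2: 2.8675·4.2425 − -1.6463·5.4275 = +21.1004 (running +38.7455)
  i=3: -1.6463·0.0050 − -3.9250·4.2425 = +16.6436 (running +55.3891)
  i=4: -3.9250·-3.1725 − 1.0437·0.0050 = +12.4468 (running +67.8359)
  i=5: 1.0437·1.1100 − 3.8375·-3.1725 = +13.3330 (running +81.1690)
Area = |Σ|/2 = |81.1690|/2 = 40.5845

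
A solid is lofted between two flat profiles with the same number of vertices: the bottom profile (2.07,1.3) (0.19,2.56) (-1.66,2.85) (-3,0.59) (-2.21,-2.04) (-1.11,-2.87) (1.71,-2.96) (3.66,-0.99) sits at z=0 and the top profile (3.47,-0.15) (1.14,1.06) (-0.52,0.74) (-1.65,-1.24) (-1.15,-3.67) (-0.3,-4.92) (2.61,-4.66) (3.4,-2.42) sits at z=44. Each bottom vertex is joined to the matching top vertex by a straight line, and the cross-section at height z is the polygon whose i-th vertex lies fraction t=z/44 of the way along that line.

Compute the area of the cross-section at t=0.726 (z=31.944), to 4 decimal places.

Area at t=0.726: 24.6998

Cross-section at t=0.726: each vertex is (1-t)·p0[i] + t·p1[i].
  v1: (1-0.726)·(2.07,1.3) + 0.726·(3.47,-0.15) = (3.0864,0.2473)
  v2: (1-0.726)·(0.19,2.56) + 0.726·(1.14,1.06) = (0.8797,1.4710)
  v3: (1-0.726)·(-1.66,2.85) + 0.726·(-0.52,0.74) = (-0.8324,1.3181)
  v4: (1-0.726)·(-3,0.59) + 0.726·(-1.65,-1.24) = (-2.0199,-0.7386)
  v5: (1-0.726)·(-2.21,-2.04) + 0.726·(-1.15,-3.67) = (-1.4404,-3.2234)
  v6: (1-0.726)·(-1.11,-2.87) + 0.726·(-0.3,-4.92) = (-0.5219,-4.3583)
  v7: (1-0.726)·(1.71,-2.96) + 0.726·(2.61,-4.66) = (2.3634,-4.1942)
  v8: (1-0.726)·(3.66,-0.99) + 0.726·(3.4,-2.42) = (3.4712,-2.0282)
Shoelace sum Σ(x_i·y_{i+1} − x_{i+1}·y_i):
  i=1: 3.0864·1.4710 − 0.8797·0.2473 = +4.3225 (running +4.3225)
  i=2: 0.8797·1.3181 − -0.8324·1.4710 = +2.3840 (running +6.7065)
  i=3: -0.8324·-0.7386 − -2.0199·1.3181 = +3.2773 (running +9.9838)
  i=4: -2.0199·-3.2234 − -1.4404·-0.7386 = +5.4470 (running +15.4308)
  i=5: -1.4404·-4.3583 − -0.5219·-3.2234 = +4.5955 (running +20.0263)
  i=6: -0.5219·-4.1942 − 2.3634·-4.3583 = +12.4895 (running +32.5158)
  i=7: 2.3634·-2.0282 − 3.4712·-4.1942 = +9.7657 (running +42.2815)
  i=8: 3.4712·0.2473 − 3.0864·-2.0282 = +7.1182 (running +49.3997)
Area = |Σ|/2 = |49.3997|/2 = 24.6998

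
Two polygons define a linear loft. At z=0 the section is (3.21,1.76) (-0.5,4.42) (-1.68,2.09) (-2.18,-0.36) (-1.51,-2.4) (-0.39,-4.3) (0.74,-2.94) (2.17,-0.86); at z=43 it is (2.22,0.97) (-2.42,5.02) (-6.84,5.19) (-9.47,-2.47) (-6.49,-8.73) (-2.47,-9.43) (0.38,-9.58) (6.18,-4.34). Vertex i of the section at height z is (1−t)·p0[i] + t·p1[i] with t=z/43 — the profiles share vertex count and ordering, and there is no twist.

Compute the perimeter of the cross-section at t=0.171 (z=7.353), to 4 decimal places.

Perimeter at t=0.171: 24.4534

Cross-section at t=0.171: each vertex is (1-t)·p0[i] + t·p1[i].
  v1: (1-0.171)·(3.21,1.76) + 0.171·(2.22,0.97) = (3.0407,1.6249)
  v2: (1-0.171)·(-0.5,4.42) + 0.171·(-2.42,5.02) = (-0.8283,4.5226)
  v3: (1-0.171)·(-1.68,2.09) + 0.171·(-6.84,5.19) = (-2.5624,2.6201)
  v4: (1-0.171)·(-2.18,-0.36) + 0.171·(-9.47,-2.47) = (-3.4266,-0.7208)
  v5: (1-0.171)·(-1.51,-2.4) + 0.171·(-6.49,-8.73) = (-2.3616,-3.4824)
  v6: (1-0.171)·(-0.39,-4.3) + 0.171·(-2.47,-9.43) = (-0.7457,-5.1772)
  v7: (1-0.171)·(0.74,-2.94) + 0.171·(0.38,-9.58) = (0.6784,-4.0754)
  v8: (1-0.171)·(2.17,-0.86) + 0.171·(6.18,-4.34) = (2.8557,-1.4551)
Perimeter = Σ |v_{i+1} − v_i|:
  edge 1→2: √(-3.8690² + 2.8977²) = 4.8338 (running 4.8338)
  edge 2→3: √(-1.7340² + -1.9025²) = 2.5742 (running 7.4080)
  edge 3→4: √(-0.8642² + -3.3409²) = 3.4509 (running 10.8589)
  edge 4→5: √(1.0650² + -2.7616²) = 2.9599 (running 13.8188)
  edge 5→6: √(1.6159² + -1.6948²) = 2.3417 (running 16.1604)
  edge 6→7: √(1.4241² + 1.1018²) = 1.8006 (running 17.9610)
  edge 7→8: √(2.1773² + 2.6204²) = 3.4069 (running 21.3679)
  edge 8→1: √(0.1850² + 3.0800²) = 3.0855 (running 24.4534)
Perimeter = 24.4534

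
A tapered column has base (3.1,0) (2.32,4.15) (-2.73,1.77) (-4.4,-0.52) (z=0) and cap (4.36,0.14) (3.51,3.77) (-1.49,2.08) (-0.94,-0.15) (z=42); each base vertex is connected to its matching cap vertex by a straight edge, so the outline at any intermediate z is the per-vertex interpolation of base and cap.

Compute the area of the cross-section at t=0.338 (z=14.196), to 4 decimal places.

Cross-section at t=0.338: each vertex is (1-t)·p0[i] + t·p1[i].
  v1: (1-0.338)·(3.1,0) + 0.338·(4.36,0.14) = (3.5259,0.0473)
  v2: (1-0.338)·(2.32,4.15) + 0.338·(3.51,3.77) = (2.7222,4.0216)
  v3: (1-0.338)·(-2.73,1.77) + 0.338·(-1.49,2.08) = (-2.3109,1.8748)
  v4: (1-0.338)·(-4.4,-0.52) + 0.338·(-0.94,-0.15) = (-3.2305,-0.3949)
Shoelace sum Σ(x_i·y_{i+1} − x_{i+1}·y_i):
  i=1: 3.5259·4.0216 − 2.7222·0.0473 = +14.0507 (running +14.0507)
  i=2: 2.7222·1.8748 − -2.3109·4.0216 = +14.3969 (running +28.4476)
  i=3: -2.3109·-0.3949 − -3.2305·1.8748 = +6.9692 (running +35.4168)
  i=4: -3.2305·0.0473 − 3.5259·-0.3949 = +1.2396 (running +36.6564)
Area = |Σ|/2 = |36.6564|/2 = 18.3282

Area at t=0.338: 18.3282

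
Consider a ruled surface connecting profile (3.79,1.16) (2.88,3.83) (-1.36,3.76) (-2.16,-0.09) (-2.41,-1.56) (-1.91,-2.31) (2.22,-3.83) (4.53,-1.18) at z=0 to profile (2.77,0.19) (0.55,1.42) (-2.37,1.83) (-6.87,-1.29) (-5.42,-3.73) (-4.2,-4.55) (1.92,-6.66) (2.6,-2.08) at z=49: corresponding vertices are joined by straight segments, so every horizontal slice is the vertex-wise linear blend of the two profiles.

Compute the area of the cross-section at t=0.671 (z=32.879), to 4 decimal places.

Cross-section at t=0.671: each vertex is (1-t)·p0[i] + t·p1[i].
  v1: (1-0.671)·(3.79,1.16) + 0.671·(2.77,0.19) = (3.1056,0.5091)
  v2: (1-0.671)·(2.88,3.83) + 0.671·(0.55,1.42) = (1.3166,2.2129)
  v3: (1-0.671)·(-1.36,3.76) + 0.671·(-2.37,1.83) = (-2.0377,2.4650)
  v4: (1-0.671)·(-2.16,-0.09) + 0.671·(-6.87,-1.29) = (-5.3204,-0.8952)
  v5: (1-0.671)·(-2.41,-1.56) + 0.671·(-5.42,-3.73) = (-4.4297,-3.0161)
  v6: (1-0.671)·(-1.91,-2.31) + 0.671·(-4.2,-4.55) = (-3.4466,-3.8130)
  v7: (1-0.671)·(2.22,-3.83) + 0.671·(1.92,-6.66) = (2.0187,-5.7289)
  v8: (1-0.671)·(4.53,-1.18) + 0.671·(2.6,-2.08) = (3.2350,-1.7839)
Shoelace sum Σ(x_i·y_{i+1} − x_{i+1}·y_i):
  i=1: 3.1056·2.2129 − 1.3166·0.5091 = +6.2020 (running +6.2020)
  i=2: 1.3166·2.4650 − -2.0377·2.2129 = +7.7545 (running +13.9565)
  i=3: -2.0377·-0.8952 − -5.3204·2.4650 = +14.9388 (running +28.8953)
  i=4: -5.3204·-3.0161 − -4.4297·-0.8952 = +12.0813 (running +40.9766)
  i=5: -4.4297·-3.8130 − -3.4466·-3.0161 = +6.4955 (running +47.4721)
  i=6: -3.4466·-5.7289 − 2.0187·-3.8130 = +27.4427 (running +74.9148)
  i=7: 2.0187·-1.7839 − 3.2350·-5.7289 = +14.9318 (running +89.8465)
  i=8: 3.2350·0.5091 − 3.1056·-1.7839 = +7.1871 (running +97.0336)
Area = |Σ|/2 = |97.0336|/2 = 48.5168

Area at t=0.671: 48.5168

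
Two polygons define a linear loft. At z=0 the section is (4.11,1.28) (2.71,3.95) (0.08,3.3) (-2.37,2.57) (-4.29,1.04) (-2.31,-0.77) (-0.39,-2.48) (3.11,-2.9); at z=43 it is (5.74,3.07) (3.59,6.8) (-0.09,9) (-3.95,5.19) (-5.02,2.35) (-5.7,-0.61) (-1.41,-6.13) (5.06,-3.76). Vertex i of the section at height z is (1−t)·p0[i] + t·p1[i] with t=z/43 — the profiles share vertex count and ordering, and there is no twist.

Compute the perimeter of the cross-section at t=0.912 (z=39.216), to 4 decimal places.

Perimeter at t=0.912: 39.0645

Cross-section at t=0.912: each vertex is (1-t)·p0[i] + t·p1[i].
  v1: (1-0.912)·(4.11,1.28) + 0.912·(5.74,3.07) = (5.5966,2.9125)
  v2: (1-0.912)·(2.71,3.95) + 0.912·(3.59,6.8) = (3.5126,6.5492)
  v3: (1-0.912)·(0.08,3.3) + 0.912·(-0.09,9) = (-0.0750,8.4984)
  v4: (1-0.912)·(-2.37,2.57) + 0.912·(-3.95,5.19) = (-3.8110,4.9594)
  v5: (1-0.912)·(-4.29,1.04) + 0.912·(-5.02,2.35) = (-4.9558,2.2347)
  v6: (1-0.912)·(-2.31,-0.77) + 0.912·(-5.7,-0.61) = (-5.4017,-0.6241)
  v7: (1-0.912)·(-0.39,-2.48) + 0.912·(-1.41,-6.13) = (-1.3202,-5.8088)
  v8: (1-0.912)·(3.11,-2.9) + 0.912·(5.06,-3.76) = (4.8884,-3.6843)
Perimeter = Σ |v_{i+1} − v_i|:
  edge 1→2: √(-2.0840² + 3.6367²) = 4.1915 (running 4.1915)
  edge 2→3: √(-3.5876² + 1.9492²) = 4.0829 (running 8.2744)
  edge 3→4: √(-3.7359² + -3.5390²) = 5.1460 (running 13.4204)
  edge 4→5: √(-1.1448² + -2.7247²) = 2.9554 (running 16.3759)
  edge 5→6: √(-0.4459² + -2.8588²) = 2.8934 (running 19.2693)
  edge 6→7: √(4.0814² + -5.1847²) = 6.5984 (running 25.8677)
  edge 7→8: √(6.2086² + 2.1245²) = 6.5621 (running 32.4298)
  edge 8→1: √(0.7082² + 6.5968²) = 6.6347 (running 39.0645)
Perimeter = 39.0645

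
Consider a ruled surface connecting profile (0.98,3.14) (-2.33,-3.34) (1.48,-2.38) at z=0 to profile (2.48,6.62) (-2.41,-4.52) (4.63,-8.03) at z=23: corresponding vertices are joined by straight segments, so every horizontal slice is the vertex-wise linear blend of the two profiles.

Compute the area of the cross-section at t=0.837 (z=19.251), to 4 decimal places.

Area at t=0.837: 40.2488

Cross-section at t=0.837: each vertex is (1-t)·p0[i] + t·p1[i].
  v1: (1-0.837)·(0.98,3.14) + 0.837·(2.48,6.62) = (2.2355,6.0528)
  v2: (1-0.837)·(-2.33,-3.34) + 0.837·(-2.41,-4.52) = (-2.3970,-4.3277)
  v3: (1-0.837)·(1.48,-2.38) + 0.837·(4.63,-8.03) = (4.1166,-7.1090)
Shoelace sum Σ(x_i·y_{i+1} − x_{i+1}·y_i):
  i=1: 2.2355·-4.3277 − -2.3970·6.0528 = +4.8337 (running +4.8337)
  i=2: -2.3970·-7.1090 − 4.1166·-4.3277 = +34.8551 (running +39.6889)
  i=3: 4.1166·6.0528 − 2.2355·-7.1090 = +40.8088 (running +80.4976)
Area = |Σ|/2 = |80.4976|/2 = 40.2488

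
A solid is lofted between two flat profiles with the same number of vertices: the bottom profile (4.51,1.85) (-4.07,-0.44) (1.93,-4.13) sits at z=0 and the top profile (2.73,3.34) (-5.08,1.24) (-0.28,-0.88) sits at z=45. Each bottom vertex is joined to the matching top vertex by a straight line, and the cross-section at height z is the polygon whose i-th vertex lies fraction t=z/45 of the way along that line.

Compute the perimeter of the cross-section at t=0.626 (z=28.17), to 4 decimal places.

Cross-section at t=0.626: each vertex is (1-t)·p0[i] + t·p1[i].
  v1: (1-0.626)·(4.51,1.85) + 0.626·(2.73,3.34) = (3.3957,2.7827)
  v2: (1-0.626)·(-4.07,-0.44) + 0.626·(-5.08,1.24) = (-4.7023,0.6117)
  v3: (1-0.626)·(1.93,-4.13) + 0.626·(-0.28,-0.88) = (0.5465,-2.0955)
Perimeter = Σ |v_{i+1} − v_i|:
  edge 1→2: √(-8.0980² + -2.1711²) = 8.3840 (running 8.3840)
  edge 2→3: √(5.2488² + -2.7072²) = 5.9058 (running 14.2898)
  edge 3→1: √(2.8492² + 4.8782²) = 5.6493 (running 19.9391)
Perimeter = 19.9391

Perimeter at t=0.626: 19.9391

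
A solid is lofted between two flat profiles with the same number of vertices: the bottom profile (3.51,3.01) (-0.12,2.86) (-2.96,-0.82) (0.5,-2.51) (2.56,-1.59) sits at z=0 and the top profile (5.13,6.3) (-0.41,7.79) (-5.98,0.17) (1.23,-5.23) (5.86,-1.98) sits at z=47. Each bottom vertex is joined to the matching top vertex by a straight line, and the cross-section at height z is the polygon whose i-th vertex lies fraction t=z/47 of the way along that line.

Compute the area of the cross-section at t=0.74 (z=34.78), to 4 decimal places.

Area at t=0.74: 73.3202

Cross-section at t=0.74: each vertex is (1-t)·p0[i] + t·p1[i].
  v1: (1-0.74)·(3.51,3.01) + 0.74·(5.13,6.3) = (4.7088,5.4446)
  v2: (1-0.74)·(-0.12,2.86) + 0.74·(-0.41,7.79) = (-0.3346,6.5082)
  v3: (1-0.74)·(-2.96,-0.82) + 0.74·(-5.98,0.17) = (-5.1948,-0.0874)
  v4: (1-0.74)·(0.5,-2.51) + 0.74·(1.23,-5.23) = (1.0402,-4.5228)
  v5: (1-0.74)·(2.56,-1.59) + 0.74·(5.86,-1.98) = (5.0020,-1.8786)
Shoelace sum Σ(x_i·y_{i+1} − x_{i+1}·y_i):
  i=1: 4.7088·6.5082 − -0.3346·5.4446 = +32.4676 (running +32.4676)
  i=2: -0.3346·-0.0874 − -5.1948·6.5082 = +33.8380 (running +66.3056)
  i=3: -5.1948·-4.5228 − 1.0402·-0.0874 = +23.5860 (running +89.8916)
  i=4: 1.0402·-1.8786 − 5.0020·-4.5228 = +20.6689 (running +110.5605)
  i=5: 5.0020·5.4446 − 4.7088·-1.8786 = +36.0798 (running +146.6403)
Area = |Σ|/2 = |146.6403|/2 = 73.3202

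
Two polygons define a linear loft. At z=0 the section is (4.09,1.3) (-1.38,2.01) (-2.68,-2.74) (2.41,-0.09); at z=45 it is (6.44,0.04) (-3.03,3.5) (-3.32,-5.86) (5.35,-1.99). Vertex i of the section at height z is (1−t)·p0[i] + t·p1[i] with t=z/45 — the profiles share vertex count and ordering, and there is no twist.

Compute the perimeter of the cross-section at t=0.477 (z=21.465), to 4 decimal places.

Perimeter at t=0.477: 24.3715

Cross-section at t=0.477: each vertex is (1-t)·p0[i] + t·p1[i].
  v1: (1-0.477)·(4.09,1.3) + 0.477·(6.44,0.04) = (5.2110,0.6990)
  v2: (1-0.477)·(-1.38,2.01) + 0.477·(-3.03,3.5) = (-2.1670,2.7207)
  v3: (1-0.477)·(-2.68,-2.74) + 0.477·(-3.32,-5.86) = (-2.9853,-4.2282)
  v4: (1-0.477)·(2.41,-0.09) + 0.477·(5.35,-1.99) = (3.8124,-0.9963)
Perimeter = Σ |v_{i+1} − v_i|:
  edge 1→2: √(-7.3780² + 2.0217²) = 7.6500 (running 7.6500)
  edge 2→3: √(-0.8182² + -6.9490²) = 6.9970 (running 14.6470)
  edge 3→4: √(6.7977² + 3.2319²) = 7.5269 (running 22.1738)
  edge 4→1: √(1.3986² + 1.6953²) = 2.1977 (running 24.3715)
Perimeter = 24.3715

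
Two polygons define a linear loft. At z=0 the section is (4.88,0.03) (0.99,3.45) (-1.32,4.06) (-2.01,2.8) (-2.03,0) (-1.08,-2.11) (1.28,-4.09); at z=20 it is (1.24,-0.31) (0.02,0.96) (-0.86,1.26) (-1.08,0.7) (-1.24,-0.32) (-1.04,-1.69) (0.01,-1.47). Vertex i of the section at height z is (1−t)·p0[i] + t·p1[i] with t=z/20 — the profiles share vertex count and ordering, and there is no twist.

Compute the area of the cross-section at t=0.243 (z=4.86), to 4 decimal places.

Area at t=0.243: 24.0018

Cross-section at t=0.243: each vertex is (1-t)·p0[i] + t·p1[i].
  v1: (1-0.243)·(4.88,0.03) + 0.243·(1.24,-0.31) = (3.9955,-0.0526)
  v2: (1-0.243)·(0.99,3.45) + 0.243·(0.02,0.96) = (0.7543,2.8449)
  v3: (1-0.243)·(-1.32,4.06) + 0.243·(-0.86,1.26) = (-1.2082,3.3796)
  v4: (1-0.243)·(-2.01,2.8) + 0.243·(-1.08,0.7) = (-1.7840,2.2897)
  v5: (1-0.243)·(-2.03,0) + 0.243·(-1.24,-0.32) = (-1.8380,-0.0778)
  v6: (1-0.243)·(-1.08,-2.11) + 0.243·(-1.04,-1.69) = (-1.0703,-2.0079)
  v7: (1-0.243)·(1.28,-4.09) + 0.243·(0.01,-1.47) = (0.9714,-3.4533)
Shoelace sum Σ(x_i·y_{i+1} − x_{i+1}·y_i):
  i=1: 3.9955·2.8449 − 0.7543·-0.0526 = +11.4066 (running +11.4066)
  i=2: 0.7543·3.3796 − -1.2082·2.8449 = +5.9865 (running +17.3931)
  i=3: -1.2082·2.2897 − -1.7840·3.3796 = +3.2628 (running +20.6558)
  i=4: -1.7840·-0.0778 − -1.8380·2.2897 = +4.3473 (running +25.0031)
  i=5: -1.8380·-2.0079 − -1.0703·-0.0778 = +3.6074 (running +28.6105)
  i=6: -1.0703·-3.4533 − 0.9714·-2.0079 = +5.6465 (running +34.2571)
  i=7: 0.9714·-0.0526 − 3.9955·-3.4533 = +13.7466 (running +48.0037)
Area = |Σ|/2 = |48.0037|/2 = 24.0018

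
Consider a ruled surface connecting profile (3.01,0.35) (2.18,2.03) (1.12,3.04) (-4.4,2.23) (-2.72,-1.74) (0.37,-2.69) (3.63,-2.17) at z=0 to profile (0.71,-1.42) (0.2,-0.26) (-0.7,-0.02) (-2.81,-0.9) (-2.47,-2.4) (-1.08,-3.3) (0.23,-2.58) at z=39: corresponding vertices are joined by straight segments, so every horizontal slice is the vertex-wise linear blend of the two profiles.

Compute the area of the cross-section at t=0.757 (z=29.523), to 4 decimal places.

Area at t=0.757: 12.1783

Cross-section at t=0.757: each vertex is (1-t)·p0[i] + t·p1[i].
  v1: (1-0.757)·(3.01,0.35) + 0.757·(0.71,-1.42) = (1.2689,-0.9899)
  v2: (1-0.757)·(2.18,2.03) + 0.757·(0.2,-0.26) = (0.6811,0.2965)
  v3: (1-0.757)·(1.12,3.04) + 0.757·(-0.7,-0.02) = (-0.2577,0.7236)
  v4: (1-0.757)·(-4.4,2.23) + 0.757·(-2.81,-0.9) = (-3.1964,-0.1394)
  v5: (1-0.757)·(-2.72,-1.74) + 0.757·(-2.47,-2.4) = (-2.5308,-2.2396)
  v6: (1-0.757)·(0.37,-2.69) + 0.757·(-1.08,-3.3) = (-0.7277,-3.1518)
  v7: (1-0.757)·(3.63,-2.17) + 0.757·(0.23,-2.58) = (1.0562,-2.4804)
Shoelace sum Σ(x_i·y_{i+1} − x_{i+1}·y_i):
  i=1: 1.2689·0.2965 − 0.6811·-0.9899 = +1.0504 (running +1.0504)
  i=2: 0.6811·0.7236 − -0.2577·0.2965 = +0.5693 (running +1.6197)
  i=3: -0.2577·-0.1394 − -3.1964·0.7236 = +2.3488 (running +3.9685)
  i=4: -3.1964·-2.2396 − -2.5308·-0.1394 = +6.8058 (running +10.7743)
  i=5: -2.5308·-3.1518 − -0.7277·-2.2396 = +6.3467 (running +17.1210)
  i=6: -0.7277·-2.4804 − 1.0562·-3.1518 = +5.1337 (running +22.2547)
  i=7: 1.0562·-0.9899 − 1.2689·-2.4804 = +2.1018 (running +24.3566)
Area = |Σ|/2 = |24.3566|/2 = 12.1783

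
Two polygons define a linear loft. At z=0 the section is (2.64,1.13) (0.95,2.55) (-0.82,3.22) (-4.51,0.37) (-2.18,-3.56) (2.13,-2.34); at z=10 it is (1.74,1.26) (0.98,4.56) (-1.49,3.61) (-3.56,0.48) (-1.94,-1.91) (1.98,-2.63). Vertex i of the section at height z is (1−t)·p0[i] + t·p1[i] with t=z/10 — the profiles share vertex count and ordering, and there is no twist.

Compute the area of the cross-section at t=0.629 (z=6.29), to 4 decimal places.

Cross-section at t=0.629: each vertex is (1-t)·p0[i] + t·p1[i].
  v1: (1-0.629)·(2.64,1.13) + 0.629·(1.74,1.26) = (2.0739,1.2118)
  v2: (1-0.629)·(0.95,2.55) + 0.629·(0.98,4.56) = (0.9689,3.8143)
  v3: (1-0.629)·(-0.82,3.22) + 0.629·(-1.49,3.61) = (-1.2414,3.4653)
  v4: (1-0.629)·(-4.51,0.37) + 0.629·(-3.56,0.48) = (-3.9124,0.4392)
  v5: (1-0.629)·(-2.18,-3.56) + 0.629·(-1.94,-1.91) = (-2.0290,-2.5221)
  v6: (1-0.629)·(2.13,-2.34) + 0.629·(1.98,-2.63) = (2.0356,-2.5224)
Shoelace sum Σ(x_i·y_{i+1} − x_{i+1}·y_i):
  i=1: 2.0739·3.8143 − 0.9689·1.2118 = +6.7364 (running +6.7364)
  i=2: 0.9689·3.4653 − -1.2414·3.8143 = +8.0926 (running +14.8290)
  i=3: -1.2414·0.4392 − -3.9124·3.4653 = +13.0126 (running +27.8416)
  i=4: -3.9124·-2.5221 − -2.0290·0.4392 = +10.7589 (running +38.6006)
  i=5: -2.0290·-2.5224 − 2.0356·-2.5221 = +10.2523 (running +48.8529)
  i=6: 2.0356·1.2118 − 2.0739·-2.5224 = +7.6980 (running +56.5508)
Area = |Σ|/2 = |56.5508|/2 = 28.2754

Area at t=0.629: 28.2754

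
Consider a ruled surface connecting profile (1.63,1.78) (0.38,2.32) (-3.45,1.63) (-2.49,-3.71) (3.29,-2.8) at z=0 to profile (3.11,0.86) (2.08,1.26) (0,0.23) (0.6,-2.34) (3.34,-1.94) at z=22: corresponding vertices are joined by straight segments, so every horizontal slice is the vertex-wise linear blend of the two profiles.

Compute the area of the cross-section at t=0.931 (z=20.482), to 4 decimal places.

Area at t=0.931: 10.0268

Cross-section at t=0.931: each vertex is (1-t)·p0[i] + t·p1[i].
  v1: (1-0.931)·(1.63,1.78) + 0.931·(3.11,0.86) = (3.0079,0.9235)
  v2: (1-0.931)·(0.38,2.32) + 0.931·(2.08,1.26) = (1.9627,1.3331)
  v3: (1-0.931)·(-3.45,1.63) + 0.931·(0,0.23) = (-0.2380,0.3266)
  v4: (1-0.931)·(-2.49,-3.71) + 0.931·(0.6,-2.34) = (0.3868,-2.4345)
  v5: (1-0.931)·(3.29,-2.8) + 0.931·(3.34,-1.94) = (3.3365,-1.9993)
Shoelace sum Σ(x_i·y_{i+1} − x_{i+1}·y_i):
  i=1: 3.0079·1.3331 − 1.9627·0.9235 = +2.1974 (running +2.1974)
  i=2: 1.9627·0.3266 − -0.2380·1.3331 = +0.9584 (running +3.1558)
  i=3: -0.2380·-2.4345 − 0.3868·0.3266 = +0.4532 (running +3.6090)
  i=4: 0.3868·-1.9993 − 3.3365·-2.4345 = +7.3496 (running +10.9586)
  i=5: 3.3365·0.9235 − 3.0079·-1.9993 = +9.0950 (running +20.0536)
Area = |Σ|/2 = |20.0536|/2 = 10.0268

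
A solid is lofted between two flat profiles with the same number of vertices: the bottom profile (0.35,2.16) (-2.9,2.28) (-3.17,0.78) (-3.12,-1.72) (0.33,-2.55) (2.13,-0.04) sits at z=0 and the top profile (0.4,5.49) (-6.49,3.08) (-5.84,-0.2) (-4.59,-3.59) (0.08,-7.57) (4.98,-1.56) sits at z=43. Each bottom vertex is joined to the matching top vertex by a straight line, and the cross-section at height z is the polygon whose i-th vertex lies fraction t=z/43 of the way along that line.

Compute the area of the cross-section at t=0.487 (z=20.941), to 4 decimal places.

Cross-section at t=0.487: each vertex is (1-t)·p0[i] + t·p1[i].
  v1: (1-0.487)·(0.35,2.16) + 0.487·(0.4,5.49) = (0.3743,3.7817)
  v2: (1-0.487)·(-2.9,2.28) + 0.487·(-6.49,3.08) = (-4.6483,2.6696)
  v3: (1-0.487)·(-3.17,0.78) + 0.487·(-5.84,-0.2) = (-4.4703,0.3027)
  v4: (1-0.487)·(-3.12,-1.72) + 0.487·(-4.59,-3.59) = (-3.8359,-2.6307)
  v5: (1-0.487)·(0.33,-2.55) + 0.487·(0.08,-7.57) = (0.2083,-4.9947)
  v6: (1-0.487)·(2.13,-0.04) + 0.487·(4.98,-1.56) = (3.5179,-0.7802)
Shoelace sum Σ(x_i·y_{i+1} − x_{i+1}·y_i):
  i=1: 0.3743·2.6696 − -4.6483·3.7817 = +18.5780 (running +18.5780)
  i=2: -4.6483·0.3027 − -4.4703·2.6696 = +10.5267 (running +29.1047)
  i=3: -4.4703·-2.6307 − -3.8359·0.3027 = +12.9212 (running +42.0259)
  i=4: -3.8359·-4.9947 − 0.2083·-2.6307 = +19.7071 (running +61.7330)
  i=5: 0.2083·-0.7802 − 3.5179·-4.9947 = +17.4088 (running +79.1418)
  i=6: 3.5179·3.7817 − 0.3743·-0.7802 = +13.5959 (running +92.7377)
Area = |Σ|/2 = |92.7377|/2 = 46.3689

Area at t=0.487: 46.3689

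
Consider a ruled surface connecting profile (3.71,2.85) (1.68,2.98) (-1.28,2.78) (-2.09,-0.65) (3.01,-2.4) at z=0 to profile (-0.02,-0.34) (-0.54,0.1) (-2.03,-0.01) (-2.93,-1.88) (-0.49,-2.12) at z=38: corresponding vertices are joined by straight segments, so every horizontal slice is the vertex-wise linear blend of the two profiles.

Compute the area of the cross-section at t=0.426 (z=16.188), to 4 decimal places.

Cross-section at t=0.426: each vertex is (1-t)·p0[i] + t·p1[i].
  v1: (1-0.426)·(3.71,2.85) + 0.426·(-0.02,-0.34) = (2.1210,1.4911)
  v2: (1-0.426)·(1.68,2.98) + 0.426·(-0.54,0.1) = (0.7343,1.7531)
  v3: (1-0.426)·(-1.28,2.78) + 0.426·(-2.03,-0.01) = (-1.5995,1.5915)
  v4: (1-0.426)·(-2.09,-0.65) + 0.426·(-2.93,-1.88) = (-2.4478,-1.1740)
  v5: (1-0.426)·(3.01,-2.4) + 0.426·(-0.49,-2.12) = (1.5190,-2.2807)
Shoelace sum Σ(x_i·y_{i+1} − x_{i+1}·y_i):
  i=1: 2.1210·1.7531 − 0.7343·1.4911 = +2.6235 (running +2.6235)
  i=2: 0.7343·1.5915 − -1.5995·1.7531 = +3.9727 (running +6.5962)
  i=3: -1.5995·-1.1740 − -2.4478·1.5915 = +5.7734 (running +12.3697)
  i=4: -2.4478·-2.2807 − 1.5190·-1.1740 = +7.3661 (running +19.7358)
  i=5: 1.5190·1.4911 − 2.1210·-2.2807 = +7.1024 (running +26.8381)
Area = |Σ|/2 = |26.8381|/2 = 13.4191

Area at t=0.426: 13.4191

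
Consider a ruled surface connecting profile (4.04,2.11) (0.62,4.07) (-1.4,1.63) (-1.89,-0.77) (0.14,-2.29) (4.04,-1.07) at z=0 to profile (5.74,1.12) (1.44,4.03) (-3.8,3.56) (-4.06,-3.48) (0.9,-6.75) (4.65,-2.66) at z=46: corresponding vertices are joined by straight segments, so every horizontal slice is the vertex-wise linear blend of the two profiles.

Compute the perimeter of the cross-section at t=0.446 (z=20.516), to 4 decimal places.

Perimeter at t=0.446: 24.8860

Cross-section at t=0.446: each vertex is (1-t)·p0[i] + t·p1[i].
  v1: (1-0.446)·(4.04,2.11) + 0.446·(5.74,1.12) = (4.7982,1.6685)
  v2: (1-0.446)·(0.62,4.07) + 0.446·(1.44,4.03) = (0.9857,4.0522)
  v3: (1-0.446)·(-1.4,1.63) + 0.446·(-3.8,3.56) = (-2.4704,2.4908)
  v4: (1-0.446)·(-1.89,-0.77) + 0.446·(-4.06,-3.48) = (-2.8578,-1.9787)
  v5: (1-0.446)·(0.14,-2.29) + 0.446·(0.9,-6.75) = (0.4790,-4.2792)
  v6: (1-0.446)·(4.04,-1.07) + 0.446·(4.65,-2.66) = (4.3121,-1.7791)
Perimeter = Σ |v_{i+1} − v_i|:
  edge 1→2: √(-3.8125² + 2.3837²) = 4.4963 (running 4.4963)
  edge 2→3: √(-3.4561² + -1.5614²) = 3.7924 (running 8.2888)
  edge 3→4: √(-0.3874² + -4.4694²) = 4.4862 (running 12.7750)
  edge 4→5: √(3.3368² + -2.3005²) = 4.0529 (running 16.8279)
  edge 5→6: √(3.8331² + 2.5000²) = 4.5763 (running 21.4043)
  edge 6→1: √(0.4861² + 3.4476²) = 3.4817 (running 24.8860)
Perimeter = 24.8860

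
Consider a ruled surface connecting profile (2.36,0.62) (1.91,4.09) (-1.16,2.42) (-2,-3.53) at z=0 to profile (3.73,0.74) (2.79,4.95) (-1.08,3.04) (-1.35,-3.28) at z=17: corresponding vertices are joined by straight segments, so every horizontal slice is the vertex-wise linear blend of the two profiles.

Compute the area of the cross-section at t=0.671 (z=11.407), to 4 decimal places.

Area at t=0.671: 21.9463

Cross-section at t=0.671: each vertex is (1-t)·p0[i] + t·p1[i].
  v1: (1-0.671)·(2.36,0.62) + 0.671·(3.73,0.74) = (3.2793,0.7005)
  v2: (1-0.671)·(1.91,4.09) + 0.671·(2.79,4.95) = (2.5005,4.6671)
  v3: (1-0.671)·(-1.16,2.42) + 0.671·(-1.08,3.04) = (-1.1063,2.8360)
  v4: (1-0.671)·(-2,-3.53) + 0.671·(-1.35,-3.28) = (-1.5638,-3.3622)
Shoelace sum Σ(x_i·y_{i+1} − x_{i+1}·y_i):
  i=1: 3.2793·4.6671 − 2.5005·0.7005 = +13.5529 (running +13.5529)
  i=2: 2.5005·2.8360 − -1.1063·4.6671 = +12.2547 (running +25.8076)
  i=3: -1.1063·-3.3622 − -1.5638·2.8360 = +8.1548 (running +33.9624)
  i=4: -1.5638·0.7005 − 3.2793·-3.3622 = +9.9302 (running +43.8926)
Area = |Σ|/2 = |43.8926|/2 = 21.9463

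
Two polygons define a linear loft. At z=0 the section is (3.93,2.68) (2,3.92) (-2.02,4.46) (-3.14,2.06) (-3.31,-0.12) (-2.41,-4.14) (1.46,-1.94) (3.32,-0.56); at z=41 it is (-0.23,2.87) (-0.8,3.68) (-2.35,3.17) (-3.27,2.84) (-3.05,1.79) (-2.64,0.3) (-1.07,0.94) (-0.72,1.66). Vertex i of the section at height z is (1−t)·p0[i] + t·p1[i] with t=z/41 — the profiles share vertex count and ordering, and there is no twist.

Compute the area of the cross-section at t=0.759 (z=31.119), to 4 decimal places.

Area at t=0.759: 12.3016

Cross-section at t=0.759: each vertex is (1-t)·p0[i] + t·p1[i].
  v1: (1-0.759)·(3.93,2.68) + 0.759·(-0.23,2.87) = (0.7726,2.8242)
  v2: (1-0.759)·(2,3.92) + 0.759·(-0.8,3.68) = (-0.1252,3.7378)
  v3: (1-0.759)·(-2.02,4.46) + 0.759·(-2.35,3.17) = (-2.2705,3.4809)
  v4: (1-0.759)·(-3.14,2.06) + 0.759·(-3.27,2.84) = (-3.2387,2.6520)
  v5: (1-0.759)·(-3.31,-0.12) + 0.759·(-3.05,1.79) = (-3.1127,1.3297)
  v6: (1-0.759)·(-2.41,-4.14) + 0.759·(-2.64,0.3) = (-2.5846,-0.7700)
  v7: (1-0.759)·(1.46,-1.94) + 0.759·(-1.07,0.94) = (-0.4603,0.2459)
  v8: (1-0.759)·(3.32,-0.56) + 0.759·(-0.72,1.66) = (0.2536,1.1250)
Shoelace sum Σ(x_i·y_{i+1} − x_{i+1}·y_i):
  i=1: 0.7726·3.7378 − -0.1252·2.8242 = +3.2413 (running +3.2413)
  i=2: -0.1252·3.4809 − -2.2705·3.7378 = +8.0508 (running +11.2921)
  i=3: -2.2705·2.6520 − -3.2387·3.4809 = +5.2521 (running +16.5443)
  i=4: -3.2387·1.3297 − -3.1127·2.6520 = +3.9484 (running +20.4927)
  i=5: -3.1127·-0.7700 − -2.5846·1.3297 = +5.8335 (running +26.3262)
  i=6: -2.5846·0.2459 − -0.4603·-0.7700 = -0.9900 (running +25.3362)
  i=7: -0.4603·1.1250 − 0.2536·0.2459 = -0.5802 (running +24.7560)
  i=8: 0.2536·2.8242 − 0.7726·1.1250 = -0.1528 (running +24.6032)
Area = |Σ|/2 = |24.6032|/2 = 12.3016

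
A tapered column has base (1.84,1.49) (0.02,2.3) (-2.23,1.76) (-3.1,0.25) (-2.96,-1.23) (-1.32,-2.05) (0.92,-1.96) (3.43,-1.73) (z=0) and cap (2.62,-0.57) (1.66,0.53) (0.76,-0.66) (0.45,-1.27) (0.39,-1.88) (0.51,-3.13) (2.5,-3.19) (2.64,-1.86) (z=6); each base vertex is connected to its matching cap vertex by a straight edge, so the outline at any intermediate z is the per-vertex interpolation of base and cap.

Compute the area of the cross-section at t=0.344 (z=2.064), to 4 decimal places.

Area at t=0.344: 14.8461

Cross-section at t=0.344: each vertex is (1-t)·p0[i] + t·p1[i].
  v1: (1-0.344)·(1.84,1.49) + 0.344·(2.62,-0.57) = (2.1083,0.7814)
  v2: (1-0.344)·(0.02,2.3) + 0.344·(1.66,0.53) = (0.5842,1.6911)
  v3: (1-0.344)·(-2.23,1.76) + 0.344·(0.76,-0.66) = (-1.2014,0.9275)
  v4: (1-0.344)·(-3.1,0.25) + 0.344·(0.45,-1.27) = (-1.8788,-0.2729)
  v5: (1-0.344)·(-2.96,-1.23) + 0.344·(0.39,-1.88) = (-1.8076,-1.4536)
  v6: (1-0.344)·(-1.32,-2.05) + 0.344·(0.51,-3.13) = (-0.6905,-2.4215)
  v7: (1-0.344)·(0.92,-1.96) + 0.344·(2.5,-3.19) = (1.4635,-2.3831)
  v8: (1-0.344)·(3.43,-1.73) + 0.344·(2.64,-1.86) = (3.1582,-1.7747)
Shoelace sum Σ(x_i·y_{i+1} − x_{i+1}·y_i):
  i=1: 2.1083·1.6911 − 0.5842·0.7814 = +3.1090 (running +3.1090)
  i=2: 0.5842·0.9275 − -1.2014·1.6911 = +2.5736 (running +5.6826)
  i=3: -1.2014·-0.2729 − -1.8788·0.9275 = +2.0705 (running +7.7531)
  i=4: -1.8788·-1.4536 − -1.8076·-0.2729 = +2.2378 (running +9.9908)
  i=5: -1.8076·-2.4215 − -0.6905·-1.4536 = +3.3735 (running +13.3643)
  i=6: -0.6905·-2.3831 − 1.4635·-2.4215 = +5.1894 (running +18.5537)
  i=7: 1.4635·-1.7747 − 3.1582·-2.3831 = +4.9291 (running +23.4828)
  i=8: 3.1582·0.7814 − 2.1083·-1.7747 = +6.2094 (running +29.6922)
Area = |Σ|/2 = |29.6922|/2 = 14.8461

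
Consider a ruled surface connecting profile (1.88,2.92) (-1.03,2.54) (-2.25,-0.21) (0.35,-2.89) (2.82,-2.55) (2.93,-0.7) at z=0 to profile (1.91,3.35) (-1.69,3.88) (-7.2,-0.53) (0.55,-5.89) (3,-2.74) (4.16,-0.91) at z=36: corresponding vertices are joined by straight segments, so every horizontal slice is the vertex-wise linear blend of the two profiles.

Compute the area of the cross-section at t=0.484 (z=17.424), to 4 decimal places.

Area at t=0.484: 38.4374

Cross-section at t=0.484: each vertex is (1-t)·p0[i] + t·p1[i].
  v1: (1-0.484)·(1.88,2.92) + 0.484·(1.91,3.35) = (1.8945,3.1281)
  v2: (1-0.484)·(-1.03,2.54) + 0.484·(-1.69,3.88) = (-1.3494,3.1886)
  v3: (1-0.484)·(-2.25,-0.21) + 0.484·(-7.2,-0.53) = (-4.6458,-0.3649)
  v4: (1-0.484)·(0.35,-2.89) + 0.484·(0.55,-5.89) = (0.4468,-4.3420)
  v5: (1-0.484)·(2.82,-2.55) + 0.484·(3,-2.74) = (2.9071,-2.6420)
  v6: (1-0.484)·(2.93,-0.7) + 0.484·(4.16,-0.91) = (3.5253,-0.8016)
Shoelace sum Σ(x_i·y_{i+1} − x_{i+1}·y_i):
  i=1: 1.8945·3.1886 − -1.3494·3.1281 = +10.2620 (running +10.2620)
  i=2: -1.3494·-0.3649 − -4.6458·3.1886 = +15.3058 (running +25.5678)
  i=3: -4.6458·-4.3420 − 0.4468·-0.3649 = +20.3351 (running +45.9029)
  i=4: 0.4468·-2.6420 − 2.9071·-4.3420 = +11.4423 (running +57.3452)
  i=5: 2.9071·-0.8016 − 3.5253·-2.6420 = +6.9833 (running +64.3285)
  i=6: 3.5253·3.1281 − 1.8945·-0.8016 = +12.5463 (running +76.8748)
Area = |Σ|/2 = |76.8748|/2 = 38.4374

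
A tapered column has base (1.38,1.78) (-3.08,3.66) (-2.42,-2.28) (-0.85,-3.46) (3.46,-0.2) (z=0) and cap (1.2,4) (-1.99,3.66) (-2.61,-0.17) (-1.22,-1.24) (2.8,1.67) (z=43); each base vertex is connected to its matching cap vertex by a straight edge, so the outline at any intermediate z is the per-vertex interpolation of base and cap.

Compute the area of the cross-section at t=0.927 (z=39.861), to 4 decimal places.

Area at t=0.927: 18.5217

Cross-section at t=0.927: each vertex is (1-t)·p0[i] + t·p1[i].
  v1: (1-0.927)·(1.38,1.78) + 0.927·(1.2,4) = (1.2131,3.8379)
  v2: (1-0.927)·(-3.08,3.66) + 0.927·(-1.99,3.66) = (-2.0696,3.6600)
  v3: (1-0.927)·(-2.42,-2.28) + 0.927·(-2.61,-0.17) = (-2.5961,-0.3240)
  v4: (1-0.927)·(-0.85,-3.46) + 0.927·(-1.22,-1.24) = (-1.1930,-1.4021)
  v5: (1-0.927)·(3.46,-0.2) + 0.927·(2.8,1.67) = (2.8482,1.5335)
Shoelace sum Σ(x_i·y_{i+1} − x_{i+1}·y_i):
  i=1: 1.2131·3.6600 − -2.0696·3.8379 = +12.3830 (running +12.3830)
  i=2: -2.0696·-0.3240 − -2.5961·3.6600 = +10.1724 (running +22.5554)
  i=3: -2.5961·-1.4021 − -1.1930·-0.3240 = +3.2534 (running +25.8088)
  i=4: -1.1930·1.5335 − 2.8482·-1.4021 = +2.1639 (running +27.9727)
  i=5: 2.8482·3.8379 − 1.2131·1.5335 = +9.0708 (running +37.0435)
Area = |Σ|/2 = |37.0435|/2 = 18.5217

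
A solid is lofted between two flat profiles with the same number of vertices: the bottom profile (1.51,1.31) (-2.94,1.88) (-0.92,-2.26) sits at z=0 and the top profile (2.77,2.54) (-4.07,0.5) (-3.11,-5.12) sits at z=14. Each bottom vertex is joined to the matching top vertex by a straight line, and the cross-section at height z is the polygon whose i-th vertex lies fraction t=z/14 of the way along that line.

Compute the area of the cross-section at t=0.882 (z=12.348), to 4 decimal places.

Cross-section at t=0.882: each vertex is (1-t)·p0[i] + t·p1[i].
  v1: (1-0.882)·(1.51,1.31) + 0.882·(2.77,2.54) = (2.6213,2.3949)
  v2: (1-0.882)·(-2.94,1.88) + 0.882·(-4.07,0.5) = (-3.9367,0.6628)
  v3: (1-0.882)·(-0.92,-2.26) + 0.882·(-3.11,-5.12) = (-2.8516,-4.7825)
Shoelace sum Σ(x_i·y_{i+1} − x_{i+1}·y_i):
  i=1: 2.6213·0.6628 − -3.9367·2.3949 = +11.1653 (running +11.1653)
  i=2: -3.9367·-4.7825 − -2.8516·0.6628 = +20.7173 (running +31.8826)
  i=3: -2.8516·2.3949 − 2.6213·-4.7825 = +5.7074 (running +37.5899)
Area = |Σ|/2 = |37.5899|/2 = 18.7950

Area at t=0.882: 18.7950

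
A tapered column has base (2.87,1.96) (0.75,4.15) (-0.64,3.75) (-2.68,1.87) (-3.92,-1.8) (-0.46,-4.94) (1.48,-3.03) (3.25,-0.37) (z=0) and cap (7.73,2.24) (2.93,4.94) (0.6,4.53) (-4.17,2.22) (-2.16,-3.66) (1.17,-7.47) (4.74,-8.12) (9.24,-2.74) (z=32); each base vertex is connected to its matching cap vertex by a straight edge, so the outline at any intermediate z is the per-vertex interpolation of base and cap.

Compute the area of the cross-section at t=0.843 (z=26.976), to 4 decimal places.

Area at t=0.843: 101.5378

Cross-section at t=0.843: each vertex is (1-t)·p0[i] + t·p1[i].
  v1: (1-0.843)·(2.87,1.96) + 0.843·(7.73,2.24) = (6.9670,2.1960)
  v2: (1-0.843)·(0.75,4.15) + 0.843·(2.93,4.94) = (2.5877,4.8160)
  v3: (1-0.843)·(-0.64,3.75) + 0.843·(0.6,4.53) = (0.4053,4.4075)
  v4: (1-0.843)·(-2.68,1.87) + 0.843·(-4.17,2.22) = (-3.9361,2.1651)
  v5: (1-0.843)·(-3.92,-1.8) + 0.843·(-2.16,-3.66) = (-2.4363,-3.3680)
  v6: (1-0.843)·(-0.46,-4.94) + 0.843·(1.17,-7.47) = (0.9141,-7.0728)
  v7: (1-0.843)·(1.48,-3.03) + 0.843·(4.74,-8.12) = (4.2282,-7.3209)
  v8: (1-0.843)·(3.25,-0.37) + 0.843·(9.24,-2.74) = (8.2996,-2.3679)
Shoelace sum Σ(x_i·y_{i+1} − x_{i+1}·y_i):
  i=1: 6.9670·4.8160 − 2.5877·2.1960 = +27.8700 (running +27.8700)
  i=2: 2.5877·4.4075 − 0.4053·4.8160 = +9.4536 (running +37.3235)
  i=3: 0.4053·2.1651 − -3.9361·4.4075 = +18.2259 (running +55.5495)
  i=4: -3.9361·-3.3680 − -2.4363·2.1651 = +18.5314 (running +74.0808)
  i=5: -2.4363·-7.0728 − 0.9141·-3.3680 = +20.3102 (running +94.3910)
  i=6: 0.9141·-7.3209 − 4.2282·-7.0728 = +23.2131 (running +117.6041)
  i=7: 4.2282·-2.3679 − 8.2996·-7.3209 = +50.7481 (running +168.3523)
  i=8: 8.2996·2.1960 − 6.9670·-2.3679 = +34.7234 (running +203.0756)
Area = |Σ|/2 = |203.0756|/2 = 101.5378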